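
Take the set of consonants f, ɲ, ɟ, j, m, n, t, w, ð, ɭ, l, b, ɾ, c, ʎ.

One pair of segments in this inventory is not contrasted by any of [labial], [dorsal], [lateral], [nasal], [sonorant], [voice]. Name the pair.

ɭ, l

On the given features, /ɭ/ and /l/ have an identical profile: [−labial], [−dorsal], [+lateral], [−nasal], [+sonorant], [+voice]. No other two segments in the inventory coincide on all 6 features. (They do differ in [anterior], which is not among the given features.)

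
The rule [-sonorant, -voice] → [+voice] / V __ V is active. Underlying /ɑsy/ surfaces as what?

[ɑzy]

/s/ satisfies [-sonorant, -voice] and sits in V __ V. The [+voice] counterpart of the voiceless alveolar fricative is /z/. Other segments in /ɑsy/ either fail the structural description or are not in the environment, so the surface form is [ɑzy].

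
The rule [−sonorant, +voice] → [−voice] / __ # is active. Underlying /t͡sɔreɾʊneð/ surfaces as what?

[t͡sɔreɾʊneθ]

Only the final segment /ð/ is both word-final and matches the structural description. It is a voiced dental fricative, so [−sonorant, +voice] holds; changing it to [−voice] with all other features held fixed yields /θ/ (voiceless dental fricative). No other segment meets both the structural description and the environment, so the output is [t͡sɔreɾʊneθ].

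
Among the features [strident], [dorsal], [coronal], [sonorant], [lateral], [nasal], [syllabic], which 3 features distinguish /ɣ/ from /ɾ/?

The two segments share [-strident], [-lateral], [-nasal], [-syllabic]. The only features from the list on which they differ: /ɣ/ is [-sonorant] while /ɾ/ is [+sonorant]; /ɣ/ is [-coronal] while /ɾ/ is [+coronal]; /ɣ/ is [+dorsal] while /ɾ/ is [-dorsal].

[sonorant], [coronal], [dorsal]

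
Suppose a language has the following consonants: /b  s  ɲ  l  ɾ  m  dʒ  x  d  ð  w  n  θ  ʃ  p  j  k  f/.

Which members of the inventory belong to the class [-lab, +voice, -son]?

The [-labial] segments are /s, ɲ, l, ɾ, dʒ, x, d, ð, n, θ, ʃ, j, k/.
Within that set, [+voice] gives /ɲ, l, ɾ, dʒ, d, ð, n, j/.
Within that set, [-sonorant] leaves /dʒ, d, ð/.

dʒ, d, ð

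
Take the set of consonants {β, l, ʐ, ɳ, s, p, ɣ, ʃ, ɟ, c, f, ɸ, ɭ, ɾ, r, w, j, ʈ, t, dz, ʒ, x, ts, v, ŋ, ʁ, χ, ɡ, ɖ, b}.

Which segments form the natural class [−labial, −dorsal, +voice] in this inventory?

l, ʐ, ɳ, ɭ, ɾ, r, dz, ʒ, ɖ

Checking each segment against [−labial], [−dorsal], [+voice]: /l/ (alveolar lateral approximant), /ʐ/ (voiced retroflex fricative), /ɳ/ (retroflex nasal), /ɭ/ (retroflex lateral approximant), /ɾ/ (alveolar tap), /r/ (alveolar trill), among others, satisfy every feature; every other segment in the inventory fails at least one.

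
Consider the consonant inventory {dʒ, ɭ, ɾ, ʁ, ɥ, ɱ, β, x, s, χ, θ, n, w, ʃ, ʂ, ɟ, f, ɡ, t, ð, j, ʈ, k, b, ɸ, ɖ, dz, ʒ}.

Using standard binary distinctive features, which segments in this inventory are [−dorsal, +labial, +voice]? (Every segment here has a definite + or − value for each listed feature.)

ɱ, β, b

Checking each segment against [−dorsal], [+labial], [+voice]: /ɱ/ (labiodental nasal), /β/ (voiced bilabial fricative), /b/ (voiced bilabial stop) satisfy every feature; every other segment in the inventory fails at least one.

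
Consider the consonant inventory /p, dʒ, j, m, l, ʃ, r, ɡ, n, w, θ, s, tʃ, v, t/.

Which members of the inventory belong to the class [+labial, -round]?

Checking each segment against [+labial], [-round]: /p/ (voiceless bilabial stop), /m/ (bilabial nasal), /v/ (voiced labiodental fricative) satisfy every feature; every other segment in the inventory fails at least one.

p, m, v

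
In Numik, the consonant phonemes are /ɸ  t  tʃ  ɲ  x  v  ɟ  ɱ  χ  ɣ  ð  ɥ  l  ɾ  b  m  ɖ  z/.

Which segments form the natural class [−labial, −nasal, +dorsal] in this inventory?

First, the [−labial] segments are /t, tʃ, ɲ, x, ɟ, χ, ɣ, ð, l, ɾ, ɖ, z/.
Then [−nasal] gives /t, tʃ, x, ɟ, χ, ɣ, ð, l, ɾ, ɖ, z/.
Within that set, [+dorsal] leaves /x, ɟ, χ, ɣ/.

x, ɟ, χ, ɣ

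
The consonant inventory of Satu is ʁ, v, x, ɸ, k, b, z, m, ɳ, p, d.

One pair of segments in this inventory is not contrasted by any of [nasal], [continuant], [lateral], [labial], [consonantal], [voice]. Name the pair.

/z/ (voiced alveolar fricative) and /ʁ/ (voiced uvular fricative) are both [−nasal], [+continuant], [−lateral], [−labial], [+consonantal], [+voice], so none of the listed features separates them. (They do differ in [coronal] and [dorsal], which are not among the given features.) Every other pair in the inventory differs on at least one listed feature.

z, ʁ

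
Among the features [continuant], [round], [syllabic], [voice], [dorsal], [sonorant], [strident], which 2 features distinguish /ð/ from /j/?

[sonorant], [dorsal]

/ð/ (voiced dental fricative) and /j/ (palatal glide) agree on [+continuant], [−round], [−syllabic], [+voice], [−strident]. They differ on [sonorant] (/ð/ [−], /j/ [+]), [dorsal] (/ð/ [−], /j/ [+]).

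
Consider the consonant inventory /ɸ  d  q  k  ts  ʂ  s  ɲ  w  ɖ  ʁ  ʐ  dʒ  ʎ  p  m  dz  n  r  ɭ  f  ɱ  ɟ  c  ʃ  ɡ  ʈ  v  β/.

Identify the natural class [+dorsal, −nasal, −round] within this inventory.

First, the [+dorsal] segments are /q, k, ɲ, w, ʁ, ʎ, ɟ, c, ɡ/.
Among these, [−nasal] gives /q, k, w, ʁ, ʎ, ɟ, c, ɡ/.
Among these, [−round] leaves /q, k, ʁ, ʎ, ɟ, c, ɡ/.

q, k, ʁ, ʎ, ɟ, c, ɡ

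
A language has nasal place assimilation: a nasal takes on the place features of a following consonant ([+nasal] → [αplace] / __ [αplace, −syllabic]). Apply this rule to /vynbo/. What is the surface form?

[vymbo]

In /vynbo/, the nasal /n/ precedes /b/, which is [+labial]. The nasal assimilates in place, becoming the [+labial] nasal /m/. The surface form is [vymbo].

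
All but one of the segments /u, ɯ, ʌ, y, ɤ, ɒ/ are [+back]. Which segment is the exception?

Every segment except /y/ is [+back]. /y/ (high front rounded tense vowel) is [−back], so it is the exception.

y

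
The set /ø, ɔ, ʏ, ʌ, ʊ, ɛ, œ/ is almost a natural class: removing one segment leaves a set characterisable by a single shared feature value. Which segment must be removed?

ø

/ɔ, ʏ, ʌ, ɛ, œ, ʊ/ are all [−tense], but /ø/ (mid front rounded tense vowel) is [+tense]. No other single segment can be removed to leave a set sharing one feature value that the removed segment lacks, so /ø/ is the odd one out.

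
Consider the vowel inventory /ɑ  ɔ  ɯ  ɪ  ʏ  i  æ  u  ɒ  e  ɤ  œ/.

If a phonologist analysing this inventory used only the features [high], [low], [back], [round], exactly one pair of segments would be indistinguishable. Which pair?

ɪ, i

/ɪ/ (high front unrounded lax vowel) and /i/ (high front unrounded tense vowel) are both [+high], [-low], [-back], [-round], so none of the listed features separates them. (They do differ in [tense], which is not among the given features.) Every other pair in the inventory differs on at least one listed feature.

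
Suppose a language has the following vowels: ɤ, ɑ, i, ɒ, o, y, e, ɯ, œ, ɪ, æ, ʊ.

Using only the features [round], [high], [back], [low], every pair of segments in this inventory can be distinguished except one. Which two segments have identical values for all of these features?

i, ɪ

On the given features, /i/ and /ɪ/ have an identical profile: [-round], [+high], [-back], [-low]. No other two segments in the inventory coincide on all 4 features. (They do differ in [tense], which is not among the given features.)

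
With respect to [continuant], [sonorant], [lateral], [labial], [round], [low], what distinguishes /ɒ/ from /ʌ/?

/ɒ/ is the low back rounded vowel and /ʌ/ is the mid back unrounded lax vowel. Both are [+continuant], [+sonorant], [−lateral]. /ɒ/ is [+labial] while /ʌ/ is [−labial]; /ɒ/ is [+round] while /ʌ/ is [−round]; /ɒ/ is [+low] while /ʌ/ is [−low], so the distinguishing features are [labial], [round], [low].

[labial], [round], [low]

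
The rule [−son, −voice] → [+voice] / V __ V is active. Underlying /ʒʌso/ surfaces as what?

/s/ satisfies [−son, −voice] and sits in V __ V. The [+voice] counterpart of the voiceless alveolar fricative is /z/. Other segments in /ʒʌso/ either fail the structural description or are not in the environment, so the surface form is [ʒʌzo].

[ʒʌzo]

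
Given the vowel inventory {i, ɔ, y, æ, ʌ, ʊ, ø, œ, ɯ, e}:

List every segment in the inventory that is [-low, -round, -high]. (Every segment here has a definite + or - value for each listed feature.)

ʌ, e

Eliminate segments failing any feature: /i, ɯ/ are [+high]; /ɔ, y, ʊ, ø, œ/ are [+round]; /æ/ is [+low]. The remaining /ʌ, e/ satisfy [-low], [-round], [-high].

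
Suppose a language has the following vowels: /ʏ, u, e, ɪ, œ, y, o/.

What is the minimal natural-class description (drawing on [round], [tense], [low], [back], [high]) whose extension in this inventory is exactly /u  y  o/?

[+round, +tense]

The class [+round], [+tense] has exactly /u, y, o/ as its extension in this inventory. No smaller conjunction from the listed features achieves this: [+tense] alone would also admit /e/; [+round] alone would also admit /ʏ, œ/; and checking the remaining single features turns up none with this extension.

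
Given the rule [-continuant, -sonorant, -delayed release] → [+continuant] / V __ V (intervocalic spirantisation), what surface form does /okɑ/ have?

/k/ satisfies [-continuant, -sonorant, -delayed release] and sits in V __ V. The [+continuant] counterpart of the voiceless velar stop is /x/. Other segments in /okɑ/ either fail the structural description or are not in the environment, so the surface form is [oxɑ].

[oxɑ]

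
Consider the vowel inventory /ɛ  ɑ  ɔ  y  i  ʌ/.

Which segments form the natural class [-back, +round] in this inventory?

y

Checking each segment against [-back], [+round]: /y/ (high front rounded tense vowel) satisfies every feature; every other segment in the inventory fails at least one.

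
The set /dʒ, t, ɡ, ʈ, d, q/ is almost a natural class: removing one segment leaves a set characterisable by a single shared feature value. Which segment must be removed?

/ʈ, ɡ, t, q, d/ are all [-delayed release], but /dʒ/ (voiced postalveolar affricate) is [+delayed release]. No other single segment can be removed to leave a set sharing one feature value that the removed segment lacks, so /dʒ/ is the odd one out.

dʒ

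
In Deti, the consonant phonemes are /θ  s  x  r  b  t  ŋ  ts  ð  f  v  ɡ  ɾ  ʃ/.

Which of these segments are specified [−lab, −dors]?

θ, s, r, t, ts, ð, ɾ, ʃ

Among the inventory, the [−labial] segments are /θ, s, x, r, t, ŋ, ts, ð, ɡ, ɾ, ʃ/.
Of those, [−dorsal] leaves /θ, s, r, t, ts, ð, ɾ, ʃ/.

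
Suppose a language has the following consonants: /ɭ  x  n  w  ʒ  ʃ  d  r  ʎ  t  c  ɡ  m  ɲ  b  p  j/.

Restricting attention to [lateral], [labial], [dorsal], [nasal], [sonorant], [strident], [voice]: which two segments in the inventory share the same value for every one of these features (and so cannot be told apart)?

x, c

/x/ (voiceless velar fricative) and /c/ (voiceless palatal stop) are both [−lateral], [−labial], [+dorsal], [−nasal], [−sonorant], [−strident], [−voice], so none of the listed features separates them. (They do differ in [continuant] and [back], which are not among the given features.) Every other pair in the inventory differs on at least one listed feature.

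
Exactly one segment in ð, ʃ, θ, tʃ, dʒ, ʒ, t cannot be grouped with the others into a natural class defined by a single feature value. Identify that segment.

/tʃ, dʒ, ʃ, ð, θ, ʒ/ are all [+distributed], but /t/ (voiceless alveolar stop) is [-distributed]. No other single segment can be removed to leave a set sharing one feature value that the removed segment lacks, so /t/ is the odd one out.

t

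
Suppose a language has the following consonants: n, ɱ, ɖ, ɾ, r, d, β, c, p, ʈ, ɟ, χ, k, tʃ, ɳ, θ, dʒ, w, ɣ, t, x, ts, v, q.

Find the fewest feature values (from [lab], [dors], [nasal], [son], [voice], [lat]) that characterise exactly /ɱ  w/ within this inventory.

The class [+sonorant], [+labial] has exactly /ɱ, w/ as its extension in this inventory. No smaller conjunction from the listed features achieves this: [+labial] alone would also admit /β, p, v/; [+sonorant] alone would also admit /n, ɾ, r, ɳ/; and checking the remaining single features turns up none with this extension.

[+son, +lab]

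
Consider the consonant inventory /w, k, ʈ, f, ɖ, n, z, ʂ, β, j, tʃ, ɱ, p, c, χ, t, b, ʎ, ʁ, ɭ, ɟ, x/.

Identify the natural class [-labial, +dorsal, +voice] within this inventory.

Eliminate segments failing any feature: /w, f, β, ɱ, p, b/ are [+labial]; /k, c, χ, x/ are [-voice]; /ʈ, ɖ, n, z, ʂ, tʃ, t, ɭ/ are [-dorsal]. The remaining /j, ʎ, ʁ, ɟ/ satisfy [-labial], [+dorsal], [+voice].

j, ʎ, ʁ, ɟ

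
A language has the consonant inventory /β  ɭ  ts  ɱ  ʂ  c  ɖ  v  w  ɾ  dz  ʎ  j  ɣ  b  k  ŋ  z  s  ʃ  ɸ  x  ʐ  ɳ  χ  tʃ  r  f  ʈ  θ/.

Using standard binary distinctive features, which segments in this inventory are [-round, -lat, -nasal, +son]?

ɾ, j, r

Checking each segment against [-round], [-lateral], [-nasal], [+sonorant]: /ɾ/ (alveolar tap), /j/ (palatal glide), /r/ (alveolar trill) satisfy every feature; every other segment in the inventory fails at least one.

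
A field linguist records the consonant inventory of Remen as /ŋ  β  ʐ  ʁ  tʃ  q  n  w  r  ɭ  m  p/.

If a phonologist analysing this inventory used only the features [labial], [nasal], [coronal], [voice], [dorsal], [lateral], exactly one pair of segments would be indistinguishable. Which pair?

ʐ, r

Both /ʐ/ and /r/ are [−labial], [−nasal], [+coronal], [+voice], [−dorsal], [−lateral]. Since the list omits [sonorant], [strident] and [anterior] — which do distinguish the voiced retroflex fricative from the alveolar trill — this pair collapses; all other pairs remain distinct.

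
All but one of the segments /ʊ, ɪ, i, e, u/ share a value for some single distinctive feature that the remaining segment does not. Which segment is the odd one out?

The remaining segments after removing /e/ share [+high]; /e/ (mid front unrounded tense vowel) is [-high]. For every other candidate removal, the leftover set fails to share any single feature value that the removed segment lacks.

e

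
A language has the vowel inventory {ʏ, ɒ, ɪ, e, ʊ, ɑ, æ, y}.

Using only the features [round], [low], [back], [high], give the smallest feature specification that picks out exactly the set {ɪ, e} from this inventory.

[-low, -round]

Every target segment is [-low], [-round]; each remaining inventory member fails at least one of these. Each conjunct is needed — [-round] alone would also admit /ɑ, æ/; [-low] alone would also admit /ʏ, ʊ, y/ — and no other single listed feature has exactly this extension, so two is the minimum.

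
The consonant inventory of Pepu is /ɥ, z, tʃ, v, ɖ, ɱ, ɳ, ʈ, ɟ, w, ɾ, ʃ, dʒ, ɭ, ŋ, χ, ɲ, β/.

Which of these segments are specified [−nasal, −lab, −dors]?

z, tʃ, ɖ, ʈ, ɾ, ʃ, dʒ, ɭ

Eliminate segments failing any feature: /ɥ, v, w, β/ are [+labial]; /ɱ, ɳ, ŋ, ɲ/ are [+nasal]; /ɟ, χ/ are [+dorsal]. The remaining /z, tʃ, ɖ, ʈ, ɾ, ʃ, dʒ, ɭ/ satisfy [−nasal], [−labial], [−dorsal].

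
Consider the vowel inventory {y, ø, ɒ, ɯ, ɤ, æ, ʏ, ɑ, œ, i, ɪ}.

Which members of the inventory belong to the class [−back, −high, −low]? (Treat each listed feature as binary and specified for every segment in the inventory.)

ø, œ

First, the [−back] segments are /y, ø, æ, ʏ, œ, i, ɪ/.
Of those, [−high] gives /ø, æ, œ/.
Among these, [−low] leaves /ø, œ/.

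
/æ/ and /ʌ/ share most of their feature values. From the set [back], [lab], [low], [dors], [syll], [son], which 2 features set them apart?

/æ/ (low front unrounded vowel) and /ʌ/ (mid back unrounded lax vowel) agree on [−labial], [+dorsal], [+syllabic], [+sonorant]. They differ on [low] (/æ/ [+], /ʌ/ [−]), [back] (/æ/ [−], /ʌ/ [+]).

[low], [back]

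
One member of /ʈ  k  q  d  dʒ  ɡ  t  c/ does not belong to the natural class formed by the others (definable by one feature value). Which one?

[delayed release] (equivalently [strident]) groups all but one: /k, ɡ, d, c, q, t, ʈ/ share [−delayed release] while /dʒ/ (voiced postalveolar affricate) alone is [+delayed release]. Removing any other segment would not leave a single-feature class that excludes it.

dʒ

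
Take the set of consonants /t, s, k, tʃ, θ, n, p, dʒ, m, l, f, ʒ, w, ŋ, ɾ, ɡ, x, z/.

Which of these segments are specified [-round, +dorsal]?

Eliminate segments failing any feature: /t, s, tʃ, θ, n, p, dʒ, m, l, f, ʒ, ɾ, z/ are [-dorsal]; /w/ is [+round]. The remaining /k, ŋ, ɡ, x/ satisfy [-round], [+dorsal].

k, ŋ, ɡ, x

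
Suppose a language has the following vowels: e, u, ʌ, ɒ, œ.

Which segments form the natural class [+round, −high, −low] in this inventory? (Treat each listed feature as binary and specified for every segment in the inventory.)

œ

Checking each segment against [+round], [−high], [−low]: /œ/ (mid front rounded lax vowel) satisfies every feature; every other segment in the inventory fails at least one.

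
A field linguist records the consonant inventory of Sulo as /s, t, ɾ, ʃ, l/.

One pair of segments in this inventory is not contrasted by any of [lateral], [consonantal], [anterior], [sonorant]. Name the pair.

/s/ (voiceless alveolar fricative) and /t/ (voiceless alveolar stop) are both [-lateral], [+consonantal], [+anterior], [-sonorant], so none of the listed features separates them. (They do differ in [continuant] and [strident], which are not among the given features.) Every other pair in the inventory differs on at least one listed feature.

s, t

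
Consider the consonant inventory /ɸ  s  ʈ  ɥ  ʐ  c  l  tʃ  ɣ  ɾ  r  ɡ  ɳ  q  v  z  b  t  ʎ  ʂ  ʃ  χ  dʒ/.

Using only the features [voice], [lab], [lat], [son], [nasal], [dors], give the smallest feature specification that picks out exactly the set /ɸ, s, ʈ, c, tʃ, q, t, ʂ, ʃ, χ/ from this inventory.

The target set is precisely the extension of [-voice] in this inventory.

[-voice]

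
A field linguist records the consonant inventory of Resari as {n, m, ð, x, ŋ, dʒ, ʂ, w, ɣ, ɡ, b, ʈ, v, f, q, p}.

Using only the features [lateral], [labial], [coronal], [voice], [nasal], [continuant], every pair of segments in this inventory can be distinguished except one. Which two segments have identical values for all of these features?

w, v

/w/ (labial-velar glide) and /v/ (voiced labiodental fricative) are both [−lateral], [+labial], [−coronal], [+voice], [−nasal], [+continuant], so none of the listed features separates them. (They do differ in [sonorant], [round] and [dorsal], which are not among the given features.) Every other pair in the inventory differs on at least one listed feature.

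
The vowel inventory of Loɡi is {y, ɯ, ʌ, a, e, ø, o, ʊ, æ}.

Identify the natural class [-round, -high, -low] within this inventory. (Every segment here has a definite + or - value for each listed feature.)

ʌ, e

Among the inventory, the [-round] segments are /ɯ, ʌ, a, e, æ/.
Within that set, [-high] gives /ʌ, a, e, æ/.
Within that set, [-low] leaves /ʌ, e/.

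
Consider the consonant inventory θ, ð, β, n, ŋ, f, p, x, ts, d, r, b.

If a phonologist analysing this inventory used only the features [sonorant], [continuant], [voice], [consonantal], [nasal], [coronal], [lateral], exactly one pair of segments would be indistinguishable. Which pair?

x, f

Both /x/ and /f/ are [−sonorant], [+continuant], [−voice], [+consonantal], [−nasal], [−coronal], [−lateral]. Since the list omits [labial] and [dorsal] — which do distinguish the voiceless velar fricative from the voiceless labiodental fricative — this pair collapses; all other pairs remain distinct.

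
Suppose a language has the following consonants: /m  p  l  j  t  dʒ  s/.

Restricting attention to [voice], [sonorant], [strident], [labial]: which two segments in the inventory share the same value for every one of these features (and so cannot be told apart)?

/l/ (alveolar lateral approximant) and /j/ (palatal glide) are both [+voice], [+sonorant], [−strident], [−labial], so none of the listed features separates them. (They do differ in [lateral] and [dorsal], which are not among the given features.) Every other pair in the inventory differs on at least one listed feature.

l, j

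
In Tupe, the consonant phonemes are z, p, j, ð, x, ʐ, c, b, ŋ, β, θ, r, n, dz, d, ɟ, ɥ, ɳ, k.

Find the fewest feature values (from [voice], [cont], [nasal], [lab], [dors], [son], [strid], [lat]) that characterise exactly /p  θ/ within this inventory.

/p, θ/ are all [-voice], [-dorsal], and no other segment in the inventory matches both values. Dropping any one of them over-generates: [-dorsal] alone would also admit /z, ð, ʐ, b, …/; [-voice] alone would also admit /x, c, k/. No other single listed feature picks out exactly this set either, so fewer than two features will not do.

[-voice, -dors]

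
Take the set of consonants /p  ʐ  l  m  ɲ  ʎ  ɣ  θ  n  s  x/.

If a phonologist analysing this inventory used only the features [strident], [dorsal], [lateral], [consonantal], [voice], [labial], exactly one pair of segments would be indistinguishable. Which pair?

Both /ɣ/ and /ɲ/ are [−strident], [+dorsal], [−lateral], [+consonantal], [+voice], [−labial]. Since the list omits [sonorant], [nasal], [continuant] and [back] — which do distinguish the voiced velar fricative from the palatal nasal — this pair collapses; all other pairs remain distinct.

ɣ, ɲ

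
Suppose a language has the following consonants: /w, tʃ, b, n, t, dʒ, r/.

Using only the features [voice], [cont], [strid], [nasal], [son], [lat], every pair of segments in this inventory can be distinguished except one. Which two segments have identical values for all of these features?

r, w

/r/ (alveolar trill) and /w/ (labial-velar glide) are both [+voice], [+continuant], [-strident], [-nasal], [+sonorant], [-lateral], so none of the listed features separates them. (They do differ in [labial], [round], [coronal] and [dorsal], which are not among the given features.) Every other pair in the inventory differs on at least one listed feature.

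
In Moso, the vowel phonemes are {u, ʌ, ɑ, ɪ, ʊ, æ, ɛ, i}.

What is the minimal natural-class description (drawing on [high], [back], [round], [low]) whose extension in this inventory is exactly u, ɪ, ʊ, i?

Every target segment is [+high] and no other inventory member is, so one feature is enough.

[+high]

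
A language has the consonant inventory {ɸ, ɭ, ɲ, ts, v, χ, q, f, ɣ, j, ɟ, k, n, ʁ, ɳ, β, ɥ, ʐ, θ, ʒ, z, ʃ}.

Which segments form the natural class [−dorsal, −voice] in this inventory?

ɸ, ts, f, θ, ʃ

First, the [−dorsal] segments are /ɸ, ɭ, ts, v, f, n, ɳ, β, ʐ, θ, ʒ, z, ʃ/.
Among these, [−voice] leaves /ɸ, ts, f, θ, ʃ/.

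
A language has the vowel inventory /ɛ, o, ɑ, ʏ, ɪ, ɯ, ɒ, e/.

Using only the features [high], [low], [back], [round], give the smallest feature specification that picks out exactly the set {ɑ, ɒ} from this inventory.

/ɑ, ɒ/ are exactly the [+low] segments in the inventory, so a single feature suffices.

[+low]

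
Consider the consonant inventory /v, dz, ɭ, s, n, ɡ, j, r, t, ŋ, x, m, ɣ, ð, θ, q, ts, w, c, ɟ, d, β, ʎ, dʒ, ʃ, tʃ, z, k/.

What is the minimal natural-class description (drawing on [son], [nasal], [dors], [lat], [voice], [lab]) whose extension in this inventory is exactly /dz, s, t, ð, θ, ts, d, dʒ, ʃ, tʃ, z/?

Every target segment is [−sonorant], [−labial], [−dorsal]; each remaining inventory member fails at least one of these. Each conjunct is needed — [−labial, −dorsal] alone would also admit /ɭ, n, r/; [−sonorant, −dorsal] alone would also admit /v, β/; [−sonorant, −labial] alone would also admit /ɡ, x, ɣ, q, …/ — and no other combination of two listed features has exactly this extension, so three is the minimum.

[−son, −lab, −dors]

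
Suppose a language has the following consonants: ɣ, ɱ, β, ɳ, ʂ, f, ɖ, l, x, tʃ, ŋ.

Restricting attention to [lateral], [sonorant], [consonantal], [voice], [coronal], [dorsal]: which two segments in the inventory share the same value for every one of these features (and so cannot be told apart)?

tʃ, ʂ

On the given features, /tʃ/ and /ʂ/ have an identical profile: [−lateral], [−sonorant], [+consonantal], [−voice], [+coronal], [−dorsal]. No other two segments in the inventory coincide on all 6 features. (They do differ in [continuant] and [distributed], which are not among the given features.)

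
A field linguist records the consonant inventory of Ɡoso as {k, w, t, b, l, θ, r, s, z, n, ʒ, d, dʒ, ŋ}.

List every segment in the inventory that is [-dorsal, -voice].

Eliminate segments failing any feature: /k, w, ŋ/ are [+dorsal]; /b, l, r, z, n, ʒ, d, dʒ/ are [+voice]. The remaining /t, θ, s/ satisfy [-dorsal], [-voice].

t, θ, s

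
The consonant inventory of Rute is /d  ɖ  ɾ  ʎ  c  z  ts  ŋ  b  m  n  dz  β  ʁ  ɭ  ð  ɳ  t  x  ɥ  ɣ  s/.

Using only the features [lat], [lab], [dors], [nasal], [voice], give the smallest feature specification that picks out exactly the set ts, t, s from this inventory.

[-voice, -dors]

/ts, t, s/ are all [-voice], [-dorsal], and no other segment in the inventory matches both values. Dropping any one of them over-generates: [-dorsal] alone would also admit /d, ɖ, ɾ, z, …/; [-voice] alone would also admit /c, x/. No other single listed feature picks out exactly this set either, so fewer than two features will not do.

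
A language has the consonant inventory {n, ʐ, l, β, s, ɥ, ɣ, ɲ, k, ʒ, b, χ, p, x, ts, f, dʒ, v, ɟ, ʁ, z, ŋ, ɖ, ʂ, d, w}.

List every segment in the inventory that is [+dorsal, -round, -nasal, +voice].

ɣ, ɟ, ʁ

First, the [+dorsal] segments are /ɥ, ɣ, ɲ, k, χ, x, ɟ, ʁ, ŋ, w/.
Of those, [-round] gives /ɣ, ɲ, k, χ, x, ɟ, ʁ, ŋ/.
Among these, [-nasal] gives /ɣ, k, χ, x, ɟ, ʁ/.
Of those, [+voice] leaves /ɣ, ɟ, ʁ/.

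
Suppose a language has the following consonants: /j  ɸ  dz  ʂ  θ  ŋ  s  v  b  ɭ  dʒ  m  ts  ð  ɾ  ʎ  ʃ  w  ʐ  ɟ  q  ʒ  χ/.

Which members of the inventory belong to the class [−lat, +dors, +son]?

Checking each segment against [−lateral], [+dorsal], [+sonorant]: /j/ (palatal glide), /ŋ/ (velar nasal), /w/ (labial-velar glide) satisfy every feature; every other segment in the inventory fails at least one.

j, ŋ, w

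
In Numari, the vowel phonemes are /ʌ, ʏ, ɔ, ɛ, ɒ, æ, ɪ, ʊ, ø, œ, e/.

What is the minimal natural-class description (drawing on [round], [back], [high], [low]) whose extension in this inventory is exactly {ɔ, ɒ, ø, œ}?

[-high, +round]

Every target segment is [-high], [+round]; each remaining inventory member fails at least one of these. Each conjunct is needed — [+round] alone would also admit /ʏ, ʊ/; [-high] alone would also admit /ʌ, ɛ, æ, e/ — and no other single listed feature has exactly this extension, so two is the minimum.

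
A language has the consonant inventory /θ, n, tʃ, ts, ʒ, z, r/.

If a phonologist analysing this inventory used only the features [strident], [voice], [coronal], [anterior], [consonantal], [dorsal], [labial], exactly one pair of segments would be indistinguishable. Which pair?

r, n

On the given features, /r/ and /n/ have an identical profile: [-strident], [+voice], [+coronal], [+anterior], [+consonantal], [-dorsal], [-labial]. No other two segments in the inventory coincide on all 7 features. (They do differ in [nasal] and [continuant], which are not among the given features.)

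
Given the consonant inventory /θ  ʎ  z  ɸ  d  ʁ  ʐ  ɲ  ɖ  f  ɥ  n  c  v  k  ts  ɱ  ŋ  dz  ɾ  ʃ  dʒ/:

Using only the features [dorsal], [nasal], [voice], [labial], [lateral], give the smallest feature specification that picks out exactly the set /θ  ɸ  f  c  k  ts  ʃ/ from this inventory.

[−voice]

The target set is precisely the extension of [−voice] in this inventory.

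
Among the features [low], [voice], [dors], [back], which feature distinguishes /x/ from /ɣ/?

[voice]

The two segments share [−low], [+dorsal], [+back]. The only feature from the list on which they differ: /x/ is [−voice] while /ɣ/ is [+voice].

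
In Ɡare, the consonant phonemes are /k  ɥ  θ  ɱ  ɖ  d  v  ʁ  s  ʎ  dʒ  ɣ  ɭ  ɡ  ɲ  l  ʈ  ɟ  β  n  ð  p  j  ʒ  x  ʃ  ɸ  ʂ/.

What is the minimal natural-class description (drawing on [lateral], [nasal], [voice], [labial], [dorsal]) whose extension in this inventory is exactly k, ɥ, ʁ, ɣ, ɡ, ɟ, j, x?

[−nasal, −lateral, +dorsal]

/k, ɥ, ʁ, ɣ, ɡ, ɟ, j, x/ are all [−nasal], [−lateral], [+dorsal], and no other segment in the inventory matches all three values. Dropping any one of them over-generates: [−lateral, +dorsal] alone would also admit /ɲ/; [−nasal, +dorsal] alone would also admit /ʎ/; [−nasal, −lateral] alone would also admit /θ, ɖ, d, v, …/. No other combination of two listed features picks out exactly this set either, so fewer than three features will not do.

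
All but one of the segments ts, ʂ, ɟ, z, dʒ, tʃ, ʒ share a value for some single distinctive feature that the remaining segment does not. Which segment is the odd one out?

ɟ

The remaining segments after removing /ɟ/ share [+strident]; /ɟ/ (voiced palatal stop) is [-strident]. For every other candidate removal, the leftover set fails to share any single feature value that the removed segment lacks.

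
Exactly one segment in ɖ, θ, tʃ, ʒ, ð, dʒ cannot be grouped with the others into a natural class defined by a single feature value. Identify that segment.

The remaining segments after removing /ɖ/ share [+distributed]; /ɖ/ (voiced retroflex stop) is [−distributed]. For every other candidate removal, the leftover set fails to share any single feature value that the removed segment lacks.

ɖ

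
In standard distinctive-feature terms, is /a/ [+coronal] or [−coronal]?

[−coronal]

/a/ is the low unrounded vowel. The feature [coronal] marks segments articulated with the tongue front (tip or blade); /a/ lacks this property, so it is [−coronal].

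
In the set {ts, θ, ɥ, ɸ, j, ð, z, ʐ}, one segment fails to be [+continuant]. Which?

ts

Every segment except /ts/ is [+continuant]. /ts/ (voiceless alveolar affricate) is [−continuant], so it is the exception.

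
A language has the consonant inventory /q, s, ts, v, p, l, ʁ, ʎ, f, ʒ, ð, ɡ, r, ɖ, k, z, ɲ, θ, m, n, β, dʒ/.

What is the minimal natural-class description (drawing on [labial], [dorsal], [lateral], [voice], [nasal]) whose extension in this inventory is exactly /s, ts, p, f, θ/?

[-voice, -dorsal]

/s, ts, p, f, θ/ are all [-voice], [-dorsal], and no other segment in the inventory matches both values. Dropping any one of them over-generates: [-dorsal] alone would also admit /v, l, ʒ, ð, …/; [-voice] alone would also admit /q, k/. No other single listed feature picks out exactly this set either, so fewer than two features will not do.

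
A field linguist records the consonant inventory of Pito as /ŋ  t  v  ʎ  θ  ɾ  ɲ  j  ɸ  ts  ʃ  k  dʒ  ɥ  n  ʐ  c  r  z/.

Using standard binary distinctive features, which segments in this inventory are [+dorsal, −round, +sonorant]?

ŋ, ʎ, ɲ, j

Checking each segment against [+dorsal], [−round], [+sonorant]: /ŋ/ (velar nasal), /ʎ/ (palatal lateral approximant), /ɲ/ (palatal nasal), /j/ (palatal glide) satisfy every feature; every other segment in the inventory fails at least one.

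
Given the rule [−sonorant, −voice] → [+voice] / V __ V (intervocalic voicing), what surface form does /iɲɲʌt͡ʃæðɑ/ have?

[iɲɲʌd͡ʒæðɑ]

Only /t͡ʃ/ occurs between two vowels (/ʌ/ __ /æ/) and matches the structural description. It is a voiceless postalveolar affricate, so [−sonorant, −voice] holds; changing it to [+voice] with all other features held fixed yields /d͡ʒ/ (voiced postalveolar affricate). No other segment meets both the structural description and the environment, so the output is [iɲɲʌd͡ʒæðɑ].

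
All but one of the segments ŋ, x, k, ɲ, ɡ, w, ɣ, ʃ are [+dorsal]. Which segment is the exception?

ʃ

Every segment except /ʃ/ is [+dorsal]. /ʃ/ (voiceless postalveolar fricative) is [−dorsal], so it is the exception.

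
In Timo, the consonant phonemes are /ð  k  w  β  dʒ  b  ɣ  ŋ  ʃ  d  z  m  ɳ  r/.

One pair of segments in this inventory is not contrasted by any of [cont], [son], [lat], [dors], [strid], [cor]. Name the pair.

Both /ʃ/ and /z/ are [+continuant], [−sonorant], [−lateral], [−dorsal], [+strident], [+coronal]. Since the list omits [voice], [anterior] and [distributed] — which do distinguish the voiceless postalveolar fricative from the voiced alveolar fricative — this pair collapses; all other pairs remain distinct.

ʃ, z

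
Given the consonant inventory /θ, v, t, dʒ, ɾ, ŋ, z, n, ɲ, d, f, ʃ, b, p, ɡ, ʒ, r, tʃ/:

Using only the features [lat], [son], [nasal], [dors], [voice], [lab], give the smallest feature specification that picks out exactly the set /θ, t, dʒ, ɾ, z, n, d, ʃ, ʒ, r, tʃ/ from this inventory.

/θ, t, dʒ, ɾ, z, n, d, ʃ, ʒ, r, tʃ/ are all [-labial], [-dorsal], and no other segment in the inventory matches both values. Dropping any one of them over-generates: [-dorsal] alone would also admit /v, f, b, p/; [-labial] alone would also admit /ŋ, ɲ, ɡ/. No other single listed feature picks out exactly this set either, so fewer than two features will not do.

[-lab, -dors]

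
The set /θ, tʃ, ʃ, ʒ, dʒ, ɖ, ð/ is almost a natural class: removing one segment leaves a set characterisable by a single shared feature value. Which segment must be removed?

ɖ

The remaining segments after removing /ɖ/ share [+distributed]; /ɖ/ (voiced retroflex stop) is [−distributed]. For every other candidate removal, the leftover set fails to share any single feature value that the removed segment lacks.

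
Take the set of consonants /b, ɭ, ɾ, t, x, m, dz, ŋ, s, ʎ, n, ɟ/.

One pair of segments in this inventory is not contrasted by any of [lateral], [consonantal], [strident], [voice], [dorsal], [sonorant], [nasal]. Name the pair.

m, n

/m/ (bilabial nasal) and /n/ (alveolar nasal) are both [−lateral], [+consonantal], [−strident], [+voice], [−dorsal], [+sonorant], [+nasal], so none of the listed features separates them. (They do differ in [labial] and [coronal], which are not among the given features.) Every other pair in the inventory differs on at least one listed feature.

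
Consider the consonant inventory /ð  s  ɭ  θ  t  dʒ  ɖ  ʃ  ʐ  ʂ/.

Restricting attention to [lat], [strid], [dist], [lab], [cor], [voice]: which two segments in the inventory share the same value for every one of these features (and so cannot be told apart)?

Both /s/ and /ʂ/ are [−lateral], [+strident], [−distributed], [−labial], [+coronal], [−voice]. Since the list omits [anterior] — which does distinguish the voiceless alveolar fricative from the voiceless retroflex fricative — this pair collapses; all other pairs remain distinct.

s, ʂ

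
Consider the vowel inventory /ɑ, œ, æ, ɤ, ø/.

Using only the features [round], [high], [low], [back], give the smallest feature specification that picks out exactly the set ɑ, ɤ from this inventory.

[+back]

/ɑ, ɤ/ are exactly the [+back] segments in the inventory, so a single feature suffices.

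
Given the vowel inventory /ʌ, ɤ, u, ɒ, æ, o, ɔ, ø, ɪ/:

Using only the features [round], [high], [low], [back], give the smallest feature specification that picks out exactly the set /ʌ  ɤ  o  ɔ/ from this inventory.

[-high, -low, +back]

The class [-high], [-low], [+back] has exactly /ʌ, ɤ, o, ɔ/ as its extension in this inventory. No smaller conjunction from the listed features achieves this: [-low, +back] alone would also admit /u/; [-high, +back] alone would also admit /ɒ/; [-high, -low] alone would also admit /ø/; and checking the remaining two-feature bundles turns up none with this extension.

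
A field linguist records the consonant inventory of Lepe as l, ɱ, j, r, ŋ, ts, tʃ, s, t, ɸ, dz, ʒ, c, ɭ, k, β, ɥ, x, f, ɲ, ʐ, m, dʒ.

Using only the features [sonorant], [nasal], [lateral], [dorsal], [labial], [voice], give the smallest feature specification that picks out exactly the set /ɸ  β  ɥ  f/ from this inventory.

[-nasal, +labial]

Every target segment is [-nasal], [+labial]; each remaining inventory member fails at least one of these. Each conjunct is needed — [+labial] alone would also admit /ɱ, m/; [-nasal] alone would also admit /l, j, r, ts, …/ — and no other single listed feature has exactly this extension, so two is the minimum.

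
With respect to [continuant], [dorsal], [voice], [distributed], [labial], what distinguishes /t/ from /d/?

/t/ (voiceless alveolar stop) and /d/ (voiced alveolar stop) agree on [−continuant], [−dorsal], [−distributed], [−labial]. They differ on [voice] (/t/ [−], /d/ [+]).

[voice]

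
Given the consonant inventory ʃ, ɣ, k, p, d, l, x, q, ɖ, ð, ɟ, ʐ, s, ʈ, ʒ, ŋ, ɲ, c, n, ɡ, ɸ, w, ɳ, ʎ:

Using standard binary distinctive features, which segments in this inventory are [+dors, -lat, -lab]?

ɣ, k, x, q, ɟ, ŋ, ɲ, c, ɡ

Eliminate segments failing any feature: /ʃ, p, d, l, ɖ, ð, ʐ, s, ʈ, ʒ, n, ɸ, ɳ/ are [-dorsal]; /w/ is [+labial]; /ʎ/ is [+lateral]. The remaining /ɣ, k, x, q, ɟ, ŋ, ɲ, c, ɡ/ satisfy [+dorsal], [-lateral], [-labial].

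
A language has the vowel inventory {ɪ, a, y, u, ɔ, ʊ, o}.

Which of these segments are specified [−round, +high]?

ɪ

Checking each segment against [−round], [+high]: /ɪ/ (high front unrounded lax vowel) satisfies every feature; every other segment in the inventory fails at least one.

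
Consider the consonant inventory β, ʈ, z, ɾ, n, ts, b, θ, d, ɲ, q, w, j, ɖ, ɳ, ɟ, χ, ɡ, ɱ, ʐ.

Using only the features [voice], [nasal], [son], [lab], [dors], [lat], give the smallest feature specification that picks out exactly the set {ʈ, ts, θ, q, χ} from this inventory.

Every target segment is [-voice] and no other inventory member is, so one feature is enough.

[-voice]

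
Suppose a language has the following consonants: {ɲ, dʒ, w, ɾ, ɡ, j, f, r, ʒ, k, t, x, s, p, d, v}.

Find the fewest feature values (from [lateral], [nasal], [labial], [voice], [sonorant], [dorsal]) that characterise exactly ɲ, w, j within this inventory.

The class [+sonorant], [+dorsal] has exactly /ɲ, w, j/ as its extension in this inventory. No smaller conjunction from the listed features achieves this: [+dorsal] alone would also admit /ɡ, k, x/; [+sonorant] alone would also admit /ɾ, r/; and checking the remaining single features turns up none with this extension.

[+sonorant, +dorsal]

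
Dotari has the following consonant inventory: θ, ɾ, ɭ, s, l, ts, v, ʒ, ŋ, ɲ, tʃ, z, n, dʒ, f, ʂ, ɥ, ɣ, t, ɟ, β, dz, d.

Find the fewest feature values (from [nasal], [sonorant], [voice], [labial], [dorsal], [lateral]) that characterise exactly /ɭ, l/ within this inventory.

The target set is precisely the extension of [+lateral] in this inventory.

[+lateral]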